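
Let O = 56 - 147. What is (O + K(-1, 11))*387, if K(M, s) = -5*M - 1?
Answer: -33669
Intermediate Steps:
K(M, s) = -1 - 5*M
O = -91
(O + K(-1, 11))*387 = (-91 + (-1 - 5*(-1)))*387 = (-91 + (-1 + 5))*387 = (-91 + 4)*387 = -87*387 = -33669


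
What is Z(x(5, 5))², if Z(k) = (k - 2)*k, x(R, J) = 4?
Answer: 64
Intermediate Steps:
Z(k) = k*(-2 + k) (Z(k) = (-2 + k)*k = k*(-2 + k))
Z(x(5, 5))² = (4*(-2 + 4))² = (4*2)² = 8² = 64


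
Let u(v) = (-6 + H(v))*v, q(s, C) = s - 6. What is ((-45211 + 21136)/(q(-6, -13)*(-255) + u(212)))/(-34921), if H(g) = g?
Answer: 24075/1631928172 ≈ 1.4752e-5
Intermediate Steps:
q(s, C) = -6 + s
u(v) = v*(-6 + v) (u(v) = (-6 + v)*v = v*(-6 + v))
((-45211 + 21136)/(q(-6, -13)*(-255) + u(212)))/(-34921) = ((-45211 + 21136)/((-6 - 6)*(-255) + 212*(-6 + 212)))/(-34921) = -24075/(-12*(-255) + 212*206)*(-1/34921) = -24075/(3060 + 43672)*(-1/34921) = -24075/46732*(-1/34921) = 24075/1631928172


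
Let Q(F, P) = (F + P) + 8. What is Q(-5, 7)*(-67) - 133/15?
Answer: -10183/15 ≈ -678.87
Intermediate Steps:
Q(F, P) = 8 + F + P
Q(-5, 7)*(-67) - 133/15 = (8 - 5 + 7)*(-67) - 133/15 = 10*(-67) - 133*1/15 = -670 - 133/15 = -10183/15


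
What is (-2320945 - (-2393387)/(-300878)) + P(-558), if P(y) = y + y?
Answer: -698659462945/300878 ≈ -2.3221e+6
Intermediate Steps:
P(y) = 2*y
(-2320945 - (-2393387)/(-300878)) + P(-558) = (-2320945 - (-2393387)/(-300878)) + 2*(-558) = (-2320945 - (-2393387)*(-1)/300878) - 1116 = (-2320945 - 1*2393387/300878) - 1116 = (-2320945 - 2393387/300878) - 1116 = -698323683097/300878 - 1116 = -698659462945/300878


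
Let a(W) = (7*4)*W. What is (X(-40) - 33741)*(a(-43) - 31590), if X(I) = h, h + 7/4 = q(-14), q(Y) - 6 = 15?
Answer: 2211742139/2 ≈ 1.1059e+9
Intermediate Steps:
a(W) = 28*W
q(Y) = 21 (q(Y) = 6 + 15 = 21)
h = 77/4 (h = -7/4 + 21 = 77/4 ≈ 19.250)
X(I) = 77/4
(X(-40) - 33741)*(a(-43) - 31590) = (77/4 - 33741)*(28*(-43) - 31590) = -134887*(-1204 - 31590)/4 = -134887/4*(-32794) = 2211742139/2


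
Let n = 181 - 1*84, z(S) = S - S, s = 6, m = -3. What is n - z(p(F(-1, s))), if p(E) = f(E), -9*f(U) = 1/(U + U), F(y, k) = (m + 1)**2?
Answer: 97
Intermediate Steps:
F(y, k) = 4 (F(y, k) = (-3 + 1)**2 = (-2)**2 = 4)
f(U) = -1/(18*U) (f(U) = -1/(9*(U + U)) = -1/(2*U)/9 = -1/(18*U))
p(E) = -1/(18*E)
z(S) = 0
n = 97 (n = 181 - 84 = 97)
n - z(p(F(-1, s))) = 97 - 1*0 = 97 + 0 = 97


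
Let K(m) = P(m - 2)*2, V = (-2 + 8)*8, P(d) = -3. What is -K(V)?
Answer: 6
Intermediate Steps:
V = 48 (V = 6*8 = 48)
K(m) = -6 (K(m) = -3*2 = -6)
-K(V) = -1*(-6) = 6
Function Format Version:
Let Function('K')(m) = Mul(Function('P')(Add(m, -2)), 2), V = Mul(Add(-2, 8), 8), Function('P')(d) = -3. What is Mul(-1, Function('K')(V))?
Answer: 6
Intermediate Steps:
V = 48 (V = Mul(6, 8) = 48)
Function('K')(m) = -6 (Function('K')(m) = Mul(-3, 2) = -6)
Mul(-1, Function('K')(V)) = Mul(-1, -6) = 6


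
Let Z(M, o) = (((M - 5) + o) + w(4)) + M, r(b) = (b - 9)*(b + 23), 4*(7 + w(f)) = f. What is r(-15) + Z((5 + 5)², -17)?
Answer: -20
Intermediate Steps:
w(f) = -7 + f/4
r(b) = (-9 + b)*(23 + b)
Z(M, o) = -11 + o + 2*M (Z(M, o) = (((M - 5) + o) + (-7 + (¼)*4)) + M = (((-5 + M) + o) + (-7 + 1)) + M = ((-5 + M + o) - 6) + M = (-11 + M + o) + M = -11 + o + 2*M)
r(-15) + Z((5 + 5)², -17) = (-207 + (-15)² + 14*(-15)) + (-11 - 17 + 2*(5 + 5)²) = (-207 + 225 - 210) + (-11 - 17 + 2*10²) = -192 + (-11 - 17 + 2*100) = -192 + (-11 - 17 + 200) = -192 + 172 = -20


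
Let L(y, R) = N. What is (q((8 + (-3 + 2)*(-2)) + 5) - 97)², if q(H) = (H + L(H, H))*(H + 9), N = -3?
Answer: 36481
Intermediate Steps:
L(y, R) = -3
q(H) = (-3 + H)*(9 + H) (q(H) = (H - 3)*(H + 9) = (-3 + H)*(9 + H))
(q((8 + (-3 + 2)*(-2)) + 5) - 97)² = ((-27 + ((8 + (-3 + 2)*(-2)) + 5)² + 6*((8 + (-3 + 2)*(-2)) + 5)) - 97)² = ((-27 + ((8 - 1*(-2)) + 5)² + 6*((8 - 1*(-2)) + 5)) - 97)² = ((-27 + ((8 + 2) + 5)² + 6*((8 + 2) + 5)) - 97)² = ((-27 + (10 + 5)² + 6*(10 + 5)) - 97)² = ((-27 + 15² + 6*15) - 97)² = ((-27 + 225 + 90) - 97)² = (288 - 97)² = 191² = 36481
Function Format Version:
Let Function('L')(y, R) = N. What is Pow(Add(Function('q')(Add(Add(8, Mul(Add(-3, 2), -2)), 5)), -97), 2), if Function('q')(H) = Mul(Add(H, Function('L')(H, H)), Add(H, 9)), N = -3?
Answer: 36481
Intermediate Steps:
Function('L')(y, R) = -3
Function('q')(H) = Mul(Add(-3, H), Add(9, H)) (Function('q')(H) = Mul(Add(H, -3), Add(H, 9)) = Mul(Add(-3, H), Add(9, H)))
Pow(Add(Function('q')(Add(Add(8, Mul(Add(-3, 2), -2)), 5)), -97), 2) = Pow(Add(Add(-27, Pow(Add(Add(8, Mul(Add(-3, 2), -2)), 5), 2), Mul(6, Add(Add(8, Mul(Add(-3, 2), -2)), 5))), -97), 2) = Pow(Add(Add(-27, Pow(Add(Add(8, Mul(-1, -2)), 5), 2), Mul(6, Add(Add(8, Mul(-1, -2)), 5))), -97), 2) = Pow(Add(Add(-27, Pow(Add(Add(8, 2), 5), 2), Mul(6, Add(Add(8, 2), 5))), -97), 2) = Pow(Add(Add(-27, Pow(Add(10, 5), 2), Mul(6, Add(10, 5))), -97), 2) = Pow(Add(Add(-27, Pow(15, 2), Mul(6, 15)), -97), 2) = Pow(Add(Add(-27, 225, 90), -97), 2) = Pow(Add(288, -97), 2) = Pow(191, 2) = 36481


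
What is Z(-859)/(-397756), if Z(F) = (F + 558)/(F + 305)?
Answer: -301/220356824 ≈ -1.3660e-6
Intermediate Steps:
Z(F) = (558 + F)/(305 + F)
Z(-859)/(-397756) = ((558 - 859)/(305 - 859))/(-397756) = (-301/(-554))*(-1/397756) = -1/554*(-301)*(-1/397756) = (301/554)*(-1/397756) = -301/220356824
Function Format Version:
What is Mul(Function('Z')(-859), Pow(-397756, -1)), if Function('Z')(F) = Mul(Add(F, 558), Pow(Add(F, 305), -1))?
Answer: Rational(-301, 220356824) ≈ -1.3660e-6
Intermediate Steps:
Function('Z')(F) = Mul(Pow(Add(305, F), -1), Add(558, F)) (Function('Z')(F) = Mul(Add(558, F), Pow(Add(305, F), -1)) = Mul(Pow(Add(305, F), -1), Add(558, F)))
Mul(Function('Z')(-859), Pow(-397756, -1)) = Mul(Mul(Pow(Add(305, -859), -1), Add(558, -859)), Pow(-397756, -1)) = Mul(Mul(Pow(-554, -1), -301), Rational(-1, 397756)) = Mul(Mul(Rational(-1, 554), -301), Rational(-1, 397756)) = Mul(Rational(301, 554), Rational(-1, 397756)) = Rational(-301, 220356824)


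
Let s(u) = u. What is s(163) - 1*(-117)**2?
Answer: -13526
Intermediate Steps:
s(163) - 1*(-117)**2 = 163 - 1*(-117)**2 = 163 - 1*13689 = 163 - 13689 = -13526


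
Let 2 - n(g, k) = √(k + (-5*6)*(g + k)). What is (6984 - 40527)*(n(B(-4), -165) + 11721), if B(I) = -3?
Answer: -393224589 + 167715*√195 ≈ -3.9088e+8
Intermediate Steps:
n(g, k) = 2 - √(-30*g - 29*k) (n(g, k) = 2 - √(k + (-5*6)*(g + k)) = 2 - √(k - 30*(g + k)) = 2 - √(k + (-30*g - 30*k)) = 2 - √(-30*g - 29*k))
(6984 - 40527)*(n(B(-4), -165) + 11721) = (6984 - 40527)*((2 - √(-30*(-3) - 29*(-165))) + 11721) = -33543*((2 - √(90 + 4785)) + 11721) = -33543*((2 - √4875) + 11721) = -33543*((2 - 5*√195) + 11721) = -33543*(11723 - 5*√195) = -393224589 + 167715*√195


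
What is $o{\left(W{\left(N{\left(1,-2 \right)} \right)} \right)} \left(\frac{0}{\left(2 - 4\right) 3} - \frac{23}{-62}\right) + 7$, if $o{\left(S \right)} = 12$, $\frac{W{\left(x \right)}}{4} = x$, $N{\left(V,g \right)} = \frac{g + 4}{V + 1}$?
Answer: $\frac{355}{31} \approx 11.452$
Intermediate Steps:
$N{\left(V,g \right)} = \frac{4 + g}{1 + V}$
$W{\left(x \right)} = 4 x$
$o{\left(W{\left(N{\left(1,-2 \right)} \right)} \right)} \left(\frac{0}{\left(2 - 4\right) 3} - \frac{23}{-62}\right) + 7 = 12 \left(\frac{0}{\left(2 - 4\right) 3} - \frac{23}{-62}\right) + 7 = 12 \left(\frac{0}{\left(-2\right) 3} - - \frac{23}{62}\right) + 7 = 12 \left(\frac{0}{-6} + \frac{23}{62}\right) + 7 = 12 \left(0 \left(- \frac{1}{6}\right) + \frac{23}{62}\right) + 7 = 12 \left(0 + \frac{23}{62}\right) + 7 = 12 \cdot \frac{23}{62} + 7 = \frac{138}{31} + 7 = \frac{355}{31}$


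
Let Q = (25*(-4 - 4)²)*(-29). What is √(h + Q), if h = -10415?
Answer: I*√56815 ≈ 238.36*I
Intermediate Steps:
Q = -46400 (Q = (25*(-8)²)*(-29) = (25*64)*(-29) = 1600*(-29) = -46400)
√(h + Q) = √(-10415 - 46400) = √(-56815) = I*√56815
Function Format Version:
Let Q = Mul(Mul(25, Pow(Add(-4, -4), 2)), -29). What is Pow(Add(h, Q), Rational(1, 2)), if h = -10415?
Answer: Mul(I, Pow(56815, Rational(1, 2))) ≈ Mul(238.36, I)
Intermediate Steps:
Q = -46400 (Q = Mul(Mul(25, Pow(-8, 2)), -29) = Mul(Mul(25, 64), -29) = Mul(1600, -29) = -46400)
Pow(Add(h, Q), Rational(1, 2)) = Pow(Add(-10415, -46400), Rational(1, 2)) = Pow(-56815, Rational(1, 2)) = Mul(I, Pow(56815, Rational(1, 2)))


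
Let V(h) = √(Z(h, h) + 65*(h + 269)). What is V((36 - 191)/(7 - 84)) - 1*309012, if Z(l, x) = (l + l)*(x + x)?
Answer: -309012 + 2*√26135110/77 ≈ -3.0888e+5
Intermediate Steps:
Z(l, x) = 4*l*x (Z(l, x) = (2*l)*(2*x) = 4*l*x)
V(h) = √(17485 + 4*h² + 65*h) (V(h) = √(4*h*h + 65*(h + 269)) = √(4*h² + 65*(269 + h)) = √(4*h² + (17485 + 65*h)) = √(17485 + 4*h² + 65*h))
V((36 - 191)/(7 - 84)) - 1*309012 = √(17485 + 4*((36 - 191)/(7 - 84))² + 65*((36 - 191)/(7 - 84))) - 1*309012 = √(17485 + 4*(-155/(-77))² + 65*(-155/(-77))) - 309012 = √(17485 + 4*(-155*(-1/77))² + 65*(-155*(-1/77))) - 309012 = √(17485 + 4*(155/77)² + 65*(155/77)) - 309012 = √(17485 + 4*(24025/5929) + 10075/77) - 309012 = √(17485 + 96100/5929 + 10075/77) - 309012 = √(104540440/5929) - 309012 = 2*√26135110/77 - 309012 = -309012 + 2*√26135110/77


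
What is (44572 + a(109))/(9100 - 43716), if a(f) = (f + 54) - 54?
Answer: -44681/34616 ≈ -1.2908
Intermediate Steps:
a(f) = f (a(f) = (54 + f) - 54 = f)
(44572 + a(109))/(9100 - 43716) = (44572 + 109)/(9100 - 43716) = 44681/(-34616) = 44681*(-1/34616) = -44681/34616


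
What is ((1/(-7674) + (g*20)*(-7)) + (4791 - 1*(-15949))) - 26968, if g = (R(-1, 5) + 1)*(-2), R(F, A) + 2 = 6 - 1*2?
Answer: -41347513/7674 ≈ -5388.0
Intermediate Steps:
R(F, A) = 2 (R(F, A) = -2 + (6 - 1*2) = -2 + (6 - 2) = -2 + 4 = 2)
g = -6 (g = (2 + 1)*(-2) = 3*(-2) = -6)
((1/(-7674) + (g*20)*(-7)) + (4791 - 1*(-15949))) - 26968 = ((1/(-7674) - 6*20*(-7)) + (4791 - 1*(-15949))) - 26968 = ((-1/7674 - 120*(-7)) + (4791 + 15949)) - 26968 = ((-1/7674 + 840) + 20740) - 26968 = (6446159/7674 + 20740) - 26968 = 165604919/7674 - 26968 = -41347513/7674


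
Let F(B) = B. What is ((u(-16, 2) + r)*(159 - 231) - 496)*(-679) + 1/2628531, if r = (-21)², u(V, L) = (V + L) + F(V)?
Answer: 53700236454313/2628531 ≈ 2.0430e+7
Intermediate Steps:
u(V, L) = L + 2*V (u(V, L) = (V + L) + V = (L + V) + V = L + 2*V)
r = 441
((u(-16, 2) + r)*(159 - 231) - 496)*(-679) + 1/2628531 = (((2 + 2*(-16)) + 441)*(159 - 231) - 496)*(-679) + 1/2628531 = (((2 - 32) + 441)*(-72) - 496)*(-679) + 1/2628531 = ((-30 + 441)*(-72) - 496)*(-679) + 1/2628531 = (411*(-72) - 496)*(-679) + 1/2628531 = (-29592 - 496)*(-679) + 1/2628531 = -30088*(-679) + 1/2628531 = 20429752 + 1/2628531 = 53700236454313/2628531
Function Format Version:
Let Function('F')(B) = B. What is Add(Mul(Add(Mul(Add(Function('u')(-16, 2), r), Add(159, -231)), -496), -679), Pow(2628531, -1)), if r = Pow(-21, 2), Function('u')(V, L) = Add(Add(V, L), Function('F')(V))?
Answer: Rational(53700236454313, 2628531) ≈ 2.0430e+7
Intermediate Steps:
Function('u')(V, L) = Add(L, Mul(2, V)) (Function('u')(V, L) = Add(Add(V, L), V) = Add(Add(L, V), V) = Add(L, Mul(2, V)))
r = 441
Add(Mul(Add(Mul(Add(Function('u')(-16, 2), r), Add(159, -231)), -496), -679), Pow(2628531, -1)) = Add(Mul(Add(Mul(Add(Add(2, Mul(2, -16)), 441), Add(159, -231)), -496), -679), Pow(2628531, -1)) = Add(Mul(Add(Mul(Add(Add(2, -32), 441), -72), -496), -679), Rational(1, 2628531)) = Add(Mul(Add(Mul(Add(-30, 441), -72), -496), -679), Rational(1, 2628531)) = Add(Mul(Add(Mul(411, -72), -496), -679), Rational(1, 2628531)) = Add(Mul(Add(-29592, -496), -679), Rational(1, 2628531)) = Add(Mul(-30088, -679), Rational(1, 2628531)) = Add(20429752, Rational(1, 2628531)) = Rational(53700236454313, 2628531)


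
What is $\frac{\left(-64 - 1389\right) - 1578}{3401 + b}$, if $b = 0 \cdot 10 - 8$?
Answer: $- \frac{3031}{3393} \approx -0.89331$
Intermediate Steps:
$b = -8$ ($b = 0 - 8 = -8$)
$\frac{\left(-64 - 1389\right) - 1578}{3401 + b} = \frac{\left(-64 - 1389\right) - 1578}{3401 - 8} = \frac{\left(-64 - 1389\right) - 1578}{3393} = \left(-1453 - 1578\right) \frac{1}{3393} = \left(-3031\right) \frac{1}{3393} = - \frac{3031}{3393}$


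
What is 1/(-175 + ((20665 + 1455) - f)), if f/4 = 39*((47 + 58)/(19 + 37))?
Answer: 2/43305 ≈ 4.6184e-5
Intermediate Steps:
f = 585/2 (f = 4*(39*((47 + 58)/(19 + 37))) = 4*(39*(105/56)) = 4*(39*(105*(1/56))) = 4*(39*(15/8)) = 4*(585/8) = 585/2 ≈ 292.50)
1/(-175 + ((20665 + 1455) - f)) = 1/(-175 + ((20665 + 1455) - 1*585/2)) = 1/(-175 + (22120 - 585/2)) = 1/(-175 + 43655/2) = 1/(43305/2) = 2/43305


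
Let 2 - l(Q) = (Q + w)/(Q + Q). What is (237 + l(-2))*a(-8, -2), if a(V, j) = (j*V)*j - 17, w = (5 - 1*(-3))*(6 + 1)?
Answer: -24745/2 ≈ -12373.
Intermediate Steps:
w = 56 (w = (5 + 3)*7 = 8*7 = 56)
a(V, j) = -17 + V*j² (a(V, j) = (V*j)*j - 17 = V*j² - 17 = -17 + V*j²)
l(Q) = 2 - (56 + Q)/(2*Q) (l(Q) = 2 - (Q + 56)/(Q + Q) = 2 - (56 + Q)/(2*Q))
(237 + l(-2))*a(-8, -2) = (237 + (3/2 - 28/(-2)))*(-17 - 8*(-2)²) = (237 + (3/2 - 28*(-½)))*(-17 - 8*4) = (237 + (3/2 + 14))*(-17 - 32) = (237 + 31/2)*(-49) = (505/2)*(-49) = -24745/2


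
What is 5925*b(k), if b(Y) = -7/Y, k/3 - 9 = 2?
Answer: -13825/11 ≈ -1256.8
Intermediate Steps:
k = 33 (k = 27 + 3*2 = 27 + 6 = 33)
5925*b(k) = 5925*(-7/33) = -13825/11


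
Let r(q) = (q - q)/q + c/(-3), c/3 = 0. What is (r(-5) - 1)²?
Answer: 1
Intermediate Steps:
c = 0 (c = 3*0 = 0)
r(q) = 0 (r(q) = (q - q)/q + 0/(-3) = 0/q + 0*(-⅓) = 0 + 0 = 0)
(r(-5) - 1)² = (0 - 1)² = (-1)² = 1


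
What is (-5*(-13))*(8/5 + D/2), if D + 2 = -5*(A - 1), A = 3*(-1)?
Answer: 689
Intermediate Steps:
A = -3
D = 18 (D = -2 - 5*(-3 - 1) = -2 - 5*(-4) = -2 + 20 = 18)
(-5*(-13))*(8/5 + D/2) = (-5*(-13))*(8/5 + 18/2) = 65*(8*(⅕) + 18*(½)) = 65*(8/5 + 9) = 65*(53/5) = 689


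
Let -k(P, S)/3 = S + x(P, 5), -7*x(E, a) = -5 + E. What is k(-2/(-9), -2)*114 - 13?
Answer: 3063/7 ≈ 437.57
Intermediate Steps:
x(E, a) = 5/7 - E/7 (x(E, a) = -(-5 + E)/7 = 5/7 - E/7)
k(P, S) = -15/7 - 3*S + 3*P/7 (k(P, S) = -3*(S + (5/7 - P/7)) = -3*(5/7 + S - P/7) = -15/7 - 3*S + 3*P/7)
k(-2/(-9), -2)*114 - 13 = (-15/7 - 3*(-2) + 3*(-2/(-9))/7)*114 - 13 = (-15/7 + 6 + 3*(-2*(-⅑))/7)*114 - 13 = (-15/7 + 6 + (3/7)*(2/9))*114 - 13 = (-15/7 + 6 + 2/21)*114 - 13 = (83/21)*114 - 13 = 3154/7 - 13 = 3063/7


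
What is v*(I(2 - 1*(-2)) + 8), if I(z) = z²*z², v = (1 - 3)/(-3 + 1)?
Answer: 264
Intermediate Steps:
v = 1 (v = -2/(-2) = -2*(-½) = 1)
I(z) = z⁴
v*(I(2 - 1*(-2)) + 8) = 1*((2 - 1*(-2))⁴ + 8) = 1*((2 + 2)⁴ + 8) = 1*(4⁴ + 8) = 1*(256 + 8) = 1*264 = 264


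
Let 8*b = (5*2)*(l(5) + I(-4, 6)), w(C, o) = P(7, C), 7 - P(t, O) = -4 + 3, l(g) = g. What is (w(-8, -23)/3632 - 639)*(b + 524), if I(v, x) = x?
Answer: -624015855/1816 ≈ -3.4362e+5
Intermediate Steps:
P(t, O) = 8 (P(t, O) = 7 - (-4 + 3) = 7 - 1*(-1) = 7 + 1 = 8)
w(C, o) = 8
b = 55/4 (b = ((5*2)*(5 + 6))/8 = (10*11)/8 = (⅛)*110 = 55/4 ≈ 13.750)
(w(-8, -23)/3632 - 639)*(b + 524) = (8/3632 - 639)*(55/4 + 524) = (8*(1/3632) - 639)*(2151/4) = (1/454 - 639)*(2151/4) = -290105/454*2151/4 = -624015855/1816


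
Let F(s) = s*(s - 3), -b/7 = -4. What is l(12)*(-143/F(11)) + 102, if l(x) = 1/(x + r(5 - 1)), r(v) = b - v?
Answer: 29363/288 ≈ 101.95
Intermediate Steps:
b = 28 (b = -7*(-4) = 28)
F(s) = s*(-3 + s)
r(v) = 28 - v
l(x) = 1/(24 + x) (l(x) = 1/(x + (28 - (5 - 1))) = 1/(x + (28 - 1*4)) = 1/(x + (28 - 4)) = 1/(x + 24) = 1/(24 + x))
l(12)*(-143/F(11)) + 102 = (-143*1/(11*(-3 + 11)))/(24 + 12) + 102 = (-143/(11*8))/36 + 102 = (-143/88)/36 + 102 = (-143*1/88)/36 + 102 = (1/36)*(-13/8) + 102 = -13/288 + 102 = 29363/288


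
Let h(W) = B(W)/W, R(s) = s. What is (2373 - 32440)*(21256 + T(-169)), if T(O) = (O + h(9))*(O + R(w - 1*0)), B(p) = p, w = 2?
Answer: -1482663904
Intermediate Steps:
h(W) = 1 (h(W) = W/W = 1)
T(O) = (1 + O)*(2 + O) (T(O) = (O + 1)*(O + (2 - 1*0)) = (1 + O)*(O + (2 + 0)) = (1 + O)*(O + 2) = (1 + O)*(2 + O))
(2373 - 32440)*(21256 + T(-169)) = (2373 - 32440)*(21256 + (2 + (-169)² + 3*(-169))) = -30067*(21256 + (2 + 28561 - 507)) = -30067*(21256 + 28056) = -30067*49312 = -1482663904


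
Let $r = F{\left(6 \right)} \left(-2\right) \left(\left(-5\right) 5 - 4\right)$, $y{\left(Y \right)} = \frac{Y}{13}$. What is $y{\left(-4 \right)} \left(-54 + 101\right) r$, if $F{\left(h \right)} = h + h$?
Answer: $- \frac{130848}{13} \approx -10065.0$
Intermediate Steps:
$F{\left(h \right)} = 2 h$
$y{\left(Y \right)} = \frac{Y}{13}$ ($y{\left(Y \right)} = Y \frac{1}{13} = \frac{Y}{13}$)
$r = 696$ ($r = 2 \cdot 6 \left(-2\right) \left(\left(-5\right) 5 - 4\right) = 12 \left(-2\right) \left(-25 - 4\right) = \left(-24\right) \left(-29\right) = 696$)
$y{\left(-4 \right)} \left(-54 + 101\right) r = \frac{1}{13} \left(-4\right) \left(-54 + 101\right) 696 = \left(- \frac{4}{13}\right) 47 \cdot 696 = \left(- \frac{188}{13}\right) 696 = - \frac{130848}{13}$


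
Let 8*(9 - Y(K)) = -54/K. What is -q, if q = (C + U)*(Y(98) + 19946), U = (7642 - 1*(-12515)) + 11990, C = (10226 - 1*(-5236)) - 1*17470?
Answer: -235758921793/392 ≈ -6.0143e+8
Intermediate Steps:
Y(K) = 9 + 27/(4*K) (Y(K) = 9 - (-27)/(4*K) = 9 + 27/(4*K))
C = -2008 (C = (10226 + 5236) - 17470 = 15462 - 17470 = -2008)
U = 32147 (U = (7642 + 12515) + 11990 = 20157 + 11990 = 32147)
q = 235758921793/392 (q = (-2008 + 32147)*((9 + (27/4)/98) + 19946) = 30139*((9 + (27/4)*(1/98)) + 19946) = 30139*((9 + 27/392) + 19946) = 30139*(3555/392 + 19946) = 30139*(7822387/392) = 235758921793/392 ≈ 6.0143e+8)
-q = -1*235758921793/392 = -235758921793/392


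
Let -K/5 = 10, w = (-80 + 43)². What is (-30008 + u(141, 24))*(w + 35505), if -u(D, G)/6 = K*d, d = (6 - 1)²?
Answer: -829959992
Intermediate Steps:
w = 1369 (w = (-37)² = 1369)
K = -50 (K = -5*10 = -50)
d = 25 (d = 5² = 25)
u(D, G) = 7500 (u(D, G) = -(-300)*25 = -6*(-1250) = 7500)
(-30008 + u(141, 24))*(w + 35505) = (-30008 + 7500)*(1369 + 35505) = -22508*36874 = -829959992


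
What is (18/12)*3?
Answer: 9/2 ≈ 4.5000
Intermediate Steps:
(18/12)*3 = ((1/12)*18)*3 = (3/2)*3 = 9/2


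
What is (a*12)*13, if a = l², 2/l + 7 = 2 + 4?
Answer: 624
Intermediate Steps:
l = -2 (l = 2/(-7 + (2 + 4)) = 2/(-7 + 6) = 2/(-1) = 2*(-1) = -2)
a = 4 (a = (-2)² = 4)
(a*12)*13 = (4*12)*13 = 48*13 = 624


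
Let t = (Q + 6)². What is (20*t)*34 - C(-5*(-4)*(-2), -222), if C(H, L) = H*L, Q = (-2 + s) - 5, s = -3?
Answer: 2000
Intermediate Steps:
Q = -10 (Q = (-2 - 3) - 5 = -5 - 5 = -10)
t = 16 (t = (-10 + 6)² = (-4)² = 16)
(20*t)*34 - C(-5*(-4)*(-2), -222) = (20*16)*34 - -5*(-4)*(-2)*(-222) = 320*34 - 20*(-2)*(-222) = 10880 - (-40)*(-222) = 10880 - 1*8880 = 10880 - 8880 = 2000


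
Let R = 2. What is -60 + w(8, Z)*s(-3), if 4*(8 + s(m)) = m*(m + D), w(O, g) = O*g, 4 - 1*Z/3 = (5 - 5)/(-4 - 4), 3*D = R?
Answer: -660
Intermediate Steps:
D = ⅔ (D = (⅓)*2 = ⅔ ≈ 0.66667)
Z = 12 (Z = 12 - 3*(5 - 5)/(-4 - 4) = 12 - 0/(-8) = 12 - 0*(-1)/8 = 12 - 3*0 = 12 + 0 = 12)
s(m) = -8 + m*(⅔ + m)/4 (s(m) = -8 + (m*(m + ⅔))/4 = -8 + (m*(⅔ + m))/4 = -8 + m*(⅔ + m)/4)
-60 + w(8, Z)*s(-3) = -60 + (8*12)*(-8 + (¼)*(-3)² + (⅙)*(-3)) = -60 + 96*(-8 + (¼)*9 - ½) = -60 + 96*(-8 + 9/4 - ½) = -60 + 96*(-25/4) = -60 - 600 = -660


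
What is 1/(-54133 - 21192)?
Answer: -1/75325 ≈ -1.3276e-5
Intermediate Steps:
1/(-54133 - 21192) = 1/(-75325) = -1/75325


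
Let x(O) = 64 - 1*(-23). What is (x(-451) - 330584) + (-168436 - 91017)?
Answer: -589950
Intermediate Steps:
x(O) = 87 (x(O) = 64 + 23 = 87)
(x(-451) - 330584) + (-168436 - 91017) = (87 - 330584) + (-168436 - 91017) = -330497 - 259453 = -589950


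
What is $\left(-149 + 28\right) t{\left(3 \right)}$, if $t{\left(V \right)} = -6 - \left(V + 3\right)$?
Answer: $1452$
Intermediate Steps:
$t{\left(V \right)} = -9 - V$ ($t{\left(V \right)} = -6 - \left(3 + V\right) = -9 - V$)
$\left(-149 + 28\right) t{\left(3 \right)} = \left(-149 + 28\right) \left(-9 - 3\right) = - 121 \left(-9 - 3\right) = \left(-121\right) \left(-12\right) = 1452$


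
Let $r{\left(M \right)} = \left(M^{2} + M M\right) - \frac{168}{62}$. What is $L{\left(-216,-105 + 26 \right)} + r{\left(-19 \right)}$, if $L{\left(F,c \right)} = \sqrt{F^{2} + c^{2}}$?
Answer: $\frac{22298}{31} + 13 \sqrt{313} \approx 949.28$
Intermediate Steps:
$r{\left(M \right)} = - \frac{84}{31} + 2 M^{2}$ ($r{\left(M \right)} = \left(M^{2} + M^{2}\right) - \frac{84}{31} = 2 M^{2} - \frac{84}{31} = - \frac{84}{31} + 2 M^{2}$)
$L{\left(-216,-105 + 26 \right)} + r{\left(-19 \right)} = \sqrt{\left(-216\right)^{2} + \left(-105 + 26\right)^{2}} - \left(\frac{84}{31} - 2 \left(-19\right)^{2}\right) = \sqrt{46656 + \left(-79\right)^{2}} + \left(- \frac{84}{31} + 2 \cdot 361\right) = \sqrt{46656 + 6241} + \left(- \frac{84}{31} + 722\right) = \sqrt{52897} + \frac{22298}{31} = 13 \sqrt{313} + \frac{22298}{31} = \frac{22298}{31} + 13 \sqrt{313}$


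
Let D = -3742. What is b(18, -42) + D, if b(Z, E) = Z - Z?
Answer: -3742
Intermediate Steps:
b(Z, E) = 0
b(18, -42) + D = 0 - 3742 = -3742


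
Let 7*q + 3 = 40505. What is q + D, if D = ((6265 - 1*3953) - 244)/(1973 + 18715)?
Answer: 29925709/5172 ≈ 5786.1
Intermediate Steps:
q = 5786 (q = -3/7 + (1/7)*40505 = -3/7 + 40505/7 = 5786)
D = 517/5172 (D = ((6265 - 3953) - 244)/20688 = (2312 - 244)*(1/20688) = 2068*(1/20688) = 517/5172 ≈ 0.099961)
q + D = 5786 + 517/5172 = 29925709/5172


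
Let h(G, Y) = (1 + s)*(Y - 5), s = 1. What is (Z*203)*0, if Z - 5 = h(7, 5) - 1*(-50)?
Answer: 0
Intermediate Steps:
h(G, Y) = -10 + 2*Y (h(G, Y) = (1 + 1)*(Y - 5) = 2*(-5 + Y) = -10 + 2*Y)
Z = 55 (Z = 5 + ((-10 + 2*5) - 1*(-50)) = 5 + ((-10 + 10) + 50) = 5 + (0 + 50) = 5 + 50 = 55)
(Z*203)*0 = (55*203)*0 = 11165*0 = 0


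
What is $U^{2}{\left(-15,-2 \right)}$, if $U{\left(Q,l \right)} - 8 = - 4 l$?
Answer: $256$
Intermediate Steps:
$U{\left(Q,l \right)} = 8 - 4 l$
$U^{2}{\left(-15,-2 \right)} = \left(8 - -8\right)^{2} = \left(8 + 8\right)^{2} = 16^{2} = 256$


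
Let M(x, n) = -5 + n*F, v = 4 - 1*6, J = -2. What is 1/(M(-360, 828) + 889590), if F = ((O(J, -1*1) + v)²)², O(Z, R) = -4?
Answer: 1/1962673 ≈ 5.0951e-7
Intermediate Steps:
v = -2 (v = 4 - 6 = -2)
F = 1296 (F = ((-4 - 2)²)² = ((-6)²)² = 36² = 1296)
M(x, n) = -5 + 1296*n (M(x, n) = -5 + n*1296 = -5 + 1296*n)
1/(M(-360, 828) + 889590) = 1/((-5 + 1296*828) + 889590) = 1/((-5 + 1073088) + 889590) = 1/(1073083 + 889590) = 1/1962673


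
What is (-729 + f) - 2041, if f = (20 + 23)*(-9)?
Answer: -3157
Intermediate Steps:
f = -387 (f = 43*(-9) = -387)
(-729 + f) - 2041 = (-729 - 387) - 2041 = -1116 - 2041 = -3157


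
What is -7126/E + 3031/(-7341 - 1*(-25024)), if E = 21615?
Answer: -60493993/382218045 ≈ -0.15827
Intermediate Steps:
-7126/E + 3031/(-7341 - 1*(-25024)) = -7126/21615 + 3031/(-7341 - 1*(-25024)) = -7126*1/21615 + 3031/(-7341 + 25024) = -7126/21615 + 3031/17683 = -60493993/382218045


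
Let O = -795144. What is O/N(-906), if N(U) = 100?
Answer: -198786/25 ≈ -7951.4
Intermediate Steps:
O/N(-906) = -795144/100 = -795144*1/100 = -198786/25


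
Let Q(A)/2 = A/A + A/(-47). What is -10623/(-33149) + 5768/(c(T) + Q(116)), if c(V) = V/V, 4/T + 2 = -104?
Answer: -1283656373/430937 ≈ -2978.8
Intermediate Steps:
T = -2/53 (T = 4/(-2 - 104) = 4/(-106) = 4*(-1/106) = -2/53 ≈ -0.037736)
c(V) = 1
Q(A) = 2 - 2*A/47 (Q(A) = 2*(A/A + A/(-47)) = 2*(1 + A*(-1/47)) = 2*(1 - A/47) = 2 - 2*A/47)
-10623/(-33149) + 5768/(c(T) + Q(116)) = -10623/(-33149) + 5768/(1 + (2 - 2/47*116)) = -10623*(-1/33149) + 5768/(1 + (2 - 232/47)) = 10623/33149 + 5768/(1 - 138/47) = 10623/33149 + 5768/(-91/47) = 10623/33149 + 5768*(-47/91) = 10623/33149 - 38728/13 = -1283656373/430937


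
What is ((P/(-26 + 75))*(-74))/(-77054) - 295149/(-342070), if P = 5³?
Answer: 558771144377/645767613610 ≈ 0.86528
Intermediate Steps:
P = 125
((P/(-26 + 75))*(-74))/(-77054) - 295149/(-342070) = ((125/(-26 + 75))*(-74))/(-77054) - 295149/(-342070) = ((125/49)*(-74))*(-1/77054) - 295149*(-1/342070) = (((1/49)*125)*(-74))*(-1/77054) + 295149/342070 = ((125/49)*(-74))*(-1/77054) + 295149/342070 = -9250/49*(-1/77054) + 295149/342070 = 4625/1887823 + 295149/342070 = 558771144377/645767613610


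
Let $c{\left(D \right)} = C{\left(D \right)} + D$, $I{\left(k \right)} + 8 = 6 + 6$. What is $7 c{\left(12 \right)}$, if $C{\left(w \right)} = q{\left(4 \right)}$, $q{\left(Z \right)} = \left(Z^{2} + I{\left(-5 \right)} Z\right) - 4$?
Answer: $280$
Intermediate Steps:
$I{\left(k \right)} = 4$ ($I{\left(k \right)} = -8 + \left(6 + 6\right) = -8 + 12 = 4$)
$q{\left(Z \right)} = -4 + Z^{2} + 4 Z$ ($q{\left(Z \right)} = \left(Z^{2} + 4 Z\right) - 4 = -4 + Z^{2} + 4 Z$)
$C{\left(w \right)} = 28$ ($C{\left(w \right)} = -4 + 4^{2} + 4 \cdot 4 = -4 + 16 + 16 = 28$)
$c{\left(D \right)} = 28 + D$
$7 c{\left(12 \right)} = 7 \left(28 + 12\right) = 7 \cdot 40 = 280$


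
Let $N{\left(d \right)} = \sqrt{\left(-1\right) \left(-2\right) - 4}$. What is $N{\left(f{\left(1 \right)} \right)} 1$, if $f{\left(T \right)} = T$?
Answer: $i \sqrt{2} \approx 1.4142 i$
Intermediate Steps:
$N{\left(d \right)} = i \sqrt{2}$ ($N{\left(d \right)} = \sqrt{2 - 4} = \sqrt{-2} = i \sqrt{2}$)
$N{\left(f{\left(1 \right)} \right)} 1 = i \sqrt{2} \cdot 1 = i \sqrt{2}$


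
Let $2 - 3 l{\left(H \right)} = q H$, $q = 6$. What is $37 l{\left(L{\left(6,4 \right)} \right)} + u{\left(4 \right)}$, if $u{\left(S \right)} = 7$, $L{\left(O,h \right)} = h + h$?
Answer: $- \frac{1681}{3} \approx -560.33$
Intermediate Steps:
$L{\left(O,h \right)} = 2 h$
$l{\left(H \right)} = \frac{2}{3} - 2 H$ ($l{\left(H \right)} = \frac{2}{3} - \frac{6 H}{3} = \frac{2}{3} - 2 H$)
$37 l{\left(L{\left(6,4 \right)} \right)} + u{\left(4 \right)} = 37 \left(\frac{2}{3} - 2 \cdot 2 \cdot 4\right) + 7 = 37 \left(\frac{2}{3} - 16\right) + 7 = 37 \left(- \frac{46}{3}\right) + 7 = - \frac{1702}{3} + 7 = - \frac{1681}{3}$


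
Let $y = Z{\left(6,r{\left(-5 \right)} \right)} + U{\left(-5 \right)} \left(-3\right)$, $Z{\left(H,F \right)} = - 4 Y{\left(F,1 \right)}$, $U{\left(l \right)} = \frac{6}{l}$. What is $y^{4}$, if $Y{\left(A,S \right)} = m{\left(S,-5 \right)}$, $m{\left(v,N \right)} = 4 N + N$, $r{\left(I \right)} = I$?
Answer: $\frac{71997768976}{625} \approx 1.152 \cdot 10^{8}$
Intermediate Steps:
$m{\left(v,N \right)} = 5 N$
$Y{\left(A,S \right)} = -25$ ($Y{\left(A,S \right)} = 5 \left(-5\right) = -25$)
$Z{\left(H,F \right)} = 100$ ($Z{\left(H,F \right)} = \left(-4\right) \left(-25\right) = 100$)
$y = \frac{518}{5}$ ($y = 100 + \frac{6}{-5} \left(-3\right) = 100 + 6 \left(- \frac{1}{5}\right) \left(-3\right) = 100 - - \frac{18}{5} = 100 + \frac{18}{5} = \frac{518}{5} \approx 103.6$)
$y^{4} = \left(\frac{518}{5}\right)^{4} = \frac{71997768976}{625}$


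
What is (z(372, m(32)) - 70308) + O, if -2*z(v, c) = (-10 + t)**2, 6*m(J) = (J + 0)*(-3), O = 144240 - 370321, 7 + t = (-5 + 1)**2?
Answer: -592779/2 ≈ -2.9639e+5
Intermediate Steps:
t = 9 (t = -7 + (-5 + 1)**2 = -7 + (-4)**2 = -7 + 16 = 9)
O = -226081
m(J) = -J/2 (m(J) = ((J + 0)*(-3))/6 = (J*(-3))/6 = (-3*J)/6 = -J/2)
z(v, c) = -1/2 (z(v, c) = -(-10 + 9)**2/2 = -1/2*(-1)**2 = -1/2*1 = -1/2)
(z(372, m(32)) - 70308) + O = (-1/2 - 70308) - 226081 = -140617/2 - 226081 = -592779/2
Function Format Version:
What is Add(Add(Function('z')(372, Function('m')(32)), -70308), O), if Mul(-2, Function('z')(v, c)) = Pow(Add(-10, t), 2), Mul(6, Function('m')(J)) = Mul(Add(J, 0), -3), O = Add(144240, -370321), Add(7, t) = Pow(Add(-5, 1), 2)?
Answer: Rational(-592779, 2) ≈ -2.9639e+5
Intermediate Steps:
t = 9 (t = Add(-7, Pow(Add(-5, 1), 2)) = Add(-7, Pow(-4, 2)) = Add(-7, 16) = 9)
O = -226081
Function('m')(J) = Mul(Rational(-1, 2), J) (Function('m')(J) = Mul(Rational(1, 6), Mul(Add(J, 0), -3)) = Mul(Rational(1, 6), Mul(J, -3)) = Mul(Rational(1, 6), Mul(-3, J)) = Mul(Rational(-1, 2), J))
Function('z')(v, c) = Rational(-1, 2) (Function('z')(v, c) = Mul(Rational(-1, 2), Pow(Add(-10, 9), 2)) = Mul(Rational(-1, 2), Pow(-1, 2)) = Mul(Rational(-1, 2), 1) = Rational(-1, 2))
Add(Add(Function('z')(372, Function('m')(32)), -70308), O) = Add(Add(Rational(-1, 2), -70308), -226081) = Add(Rational(-140617, 2), -226081) = Rational(-592779, 2)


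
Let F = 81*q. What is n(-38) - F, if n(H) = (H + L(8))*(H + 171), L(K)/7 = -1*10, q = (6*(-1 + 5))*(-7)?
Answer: -756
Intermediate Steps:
q = -168 (q = (6*4)*(-7) = 24*(-7) = -168)
L(K) = -70 (L(K) = 7*(-1*10) = 7*(-10) = -70)
n(H) = (-70 + H)*(171 + H) (n(H) = (H - 70)*(H + 171) = (-70 + H)*(171 + H))
F = -13608 (F = 81*(-168) = -13608)
n(-38) - F = (-11970 + (-38)² + 101*(-38)) - 1*(-13608) = (-11970 + 1444 - 3838) + 13608 = -14364 + 13608 = -756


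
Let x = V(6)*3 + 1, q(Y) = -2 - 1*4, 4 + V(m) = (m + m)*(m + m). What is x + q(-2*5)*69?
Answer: 7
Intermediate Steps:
V(m) = -4 + 4*m² (V(m) = -4 + (m + m)*(m + m) = -4 + (2*m)*(2*m) = -4 + 4*m²)
q(Y) = -6 (q(Y) = -2 - 4 = -6)
x = 421 (x = (-4 + 4*6²)*3 + 1 = (-4 + 4*36)*3 + 1 = (-4 + 144)*3 + 1 = 140*3 + 1 = 420 + 1 = 421)
x + q(-2*5)*69 = 421 - 6*69 = 421 - 414 = 7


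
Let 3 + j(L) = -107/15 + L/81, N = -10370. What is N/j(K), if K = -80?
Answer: 2099925/2252 ≈ 932.47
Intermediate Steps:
j(L) = -152/15 + L/81 (j(L) = -3 + (-107/15 + L/81) = -152/15 + L/81)
N/j(K) = -10370/(-152/15 + (1/81)*(-80)) = -10370/(-152/15 - 80/81) = -10370/(-4504/405) = -10370*(-405/4504) = 2099925/2252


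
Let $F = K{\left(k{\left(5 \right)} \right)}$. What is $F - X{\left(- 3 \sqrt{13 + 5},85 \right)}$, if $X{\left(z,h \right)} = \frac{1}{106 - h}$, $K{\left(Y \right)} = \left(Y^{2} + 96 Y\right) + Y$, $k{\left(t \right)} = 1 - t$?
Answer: $- \frac{7813}{21} \approx -372.05$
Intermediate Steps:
$K{\left(Y \right)} = Y^{2} + 97 Y$
$F = -372$ ($F = \left(1 - 5\right) \left(97 + \left(1 - 5\right)\right) = - 4 \left(97 - 4\right) = \left(-4\right) 93 = -372$)
$F - X{\left(- 3 \sqrt{13 + 5},85 \right)} = -372 - - \frac{1}{-106 + 85} = -372 - - \frac{1}{-21} = -372 - \left(-1\right) \left(- \frac{1}{21}\right) = -372 - \frac{1}{21} = - \frac{7813}{21}$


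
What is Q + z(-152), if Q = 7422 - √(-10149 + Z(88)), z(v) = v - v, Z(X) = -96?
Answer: 7422 - I*√10245 ≈ 7422.0 - 101.22*I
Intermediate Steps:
z(v) = 0
Q = 7422 - I*√10245 (Q = 7422 - √(-10149 - 96) = 7422 - √(-10245) = 7422 - I*√10245 ≈ 7422.0 - 101.22*I)
Q + z(-152) = (7422 - I*√10245) + 0 = 7422 - I*√10245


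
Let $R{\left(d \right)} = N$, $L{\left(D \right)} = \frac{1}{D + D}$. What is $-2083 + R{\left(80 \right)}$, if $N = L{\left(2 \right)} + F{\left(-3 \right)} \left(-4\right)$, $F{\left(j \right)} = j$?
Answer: $- \frac{8283}{4} \approx -2070.8$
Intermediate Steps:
$L{\left(D \right)} = \frac{1}{2 D}$
$N = \frac{49}{4}$ ($N = \frac{1}{2 \cdot 2} - -12 = \frac{1}{2} \cdot \frac{1}{2} + 12 = \frac{1}{4} + 12 = \frac{49}{4} \approx 12.25$)
$R{\left(d \right)} = \frac{49}{4}$
$-2083 + R{\left(80 \right)} = -2083 + \frac{49}{4} = - \frac{8283}{4}$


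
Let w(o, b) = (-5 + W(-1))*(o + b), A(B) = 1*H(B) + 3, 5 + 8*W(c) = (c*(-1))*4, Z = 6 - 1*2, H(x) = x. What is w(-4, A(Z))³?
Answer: -1860867/512 ≈ -3634.5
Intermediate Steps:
Z = 4 (Z = 6 - 2 = 4)
W(c) = -5/8 - c/2 (W(c) = -5/8 + ((c*(-1))*4)/8 = -5/8 + (-c*4)/8 = -5/8 + (-4*c)/8 = -5/8 - c/2)
A(B) = 3 + B (A(B) = 1*B + 3 = B + 3 = 3 + B)
w(o, b) = -41*b/8 - 41*o/8 (w(o, b) = (-5 + (-5/8 - ½*(-1)))*(o + b) = (-5 + (-5/8 + ½))*(b + o) = (-5 - ⅛)*(b + o) = -41*(b + o)/8 = -41*b/8 - 41*o/8)
w(-4, A(Z))³ = (-41*(3 + 4)/8 - 41/8*(-4))³ = (-41/8*7 + 41/2)³ = (-287/8 + 41/2)³ = (-123/8)³ = -1860867/512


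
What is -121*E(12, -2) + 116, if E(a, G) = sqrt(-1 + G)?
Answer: 116 - 121*I*sqrt(3) ≈ 116.0 - 209.58*I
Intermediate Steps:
-121*E(12, -2) + 116 = -121*sqrt(-1 - 2) + 116 = -121*I*sqrt(3) + 116 = 116 - 121*I*sqrt(3)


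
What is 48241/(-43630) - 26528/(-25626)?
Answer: -39403613/559031190 ≈ -0.070486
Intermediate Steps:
48241/(-43630) - 26528/(-25626) = 48241*(-1/43630) - 26528*(-1/25626) = -48241/43630 + 13264/12813 = -39403613/559031190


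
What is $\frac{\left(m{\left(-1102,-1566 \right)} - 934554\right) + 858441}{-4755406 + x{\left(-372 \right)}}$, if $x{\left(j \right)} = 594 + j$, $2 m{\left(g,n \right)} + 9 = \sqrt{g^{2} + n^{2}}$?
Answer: $\frac{152235}{9510368} - \frac{29 \sqrt{1090}}{4755184} \approx 0.015806$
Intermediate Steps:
$m{\left(g,n \right)} = - \frac{9}{2} + \frac{\sqrt{g^{2} + n^{2}}}{2}$
$\frac{\left(m{\left(-1102,-1566 \right)} - 934554\right) + 858441}{-4755406 + x{\left(-372 \right)}} = \frac{\left(\left(- \frac{9}{2} + \frac{\sqrt{\left(-1102\right)^{2} + \left(-1566\right)^{2}}}{2}\right) - 934554\right) + 858441}{-4755406 + \left(594 - 372\right)} = \frac{\left(\left(- \frac{9}{2} + \frac{\sqrt{1214404 + 2452356}}{2}\right) - 934554\right) + 858441}{-4755406 + 222} = \frac{\left(\left(- \frac{9}{2} + \frac{\sqrt{3666760}}{2}\right) - 934554\right) + 858441}{-4755184} = \left(\left(\left(- \frac{9}{2} + \frac{58 \sqrt{1090}}{2}\right) - 934554\right) + 858441\right) \left(- \frac{1}{4755184}\right) = \left(\left(\left(- \frac{9}{2} + 29 \sqrt{1090}\right) - 934554\right) + 858441\right) \left(- \frac{1}{4755184}\right) = \left(\left(- \frac{1869117}{2} + 29 \sqrt{1090}\right) + 858441\right) \left(- \frac{1}{4755184}\right) = \left(- \frac{152235}{2} + 29 \sqrt{1090}\right) \left(- \frac{1}{4755184}\right) = \frac{152235}{9510368} - \frac{29 \sqrt{1090}}{4755184}$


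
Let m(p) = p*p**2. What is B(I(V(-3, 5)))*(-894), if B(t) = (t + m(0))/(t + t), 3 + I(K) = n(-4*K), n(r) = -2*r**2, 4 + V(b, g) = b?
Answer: -447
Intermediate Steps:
V(b, g) = -4 + b
m(p) = p**3
I(K) = -3 - 32*K**2 (I(K) = -3 - 2*16*K**2 = -3 - 32*K**2)
B(t) = 1/2 (B(t) = (t + 0**3)/(t + t) = (t + 0)/((2*t)) = t*(1/(2*t)) = 1/2)
B(I(V(-3, 5)))*(-894) = (1/2)*(-894) = -447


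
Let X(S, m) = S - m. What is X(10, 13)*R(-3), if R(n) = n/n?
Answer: -3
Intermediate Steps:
R(n) = 1
X(10, 13)*R(-3) = (10 - 1*13)*1 = (10 - 13)*1 = -3*1 = -3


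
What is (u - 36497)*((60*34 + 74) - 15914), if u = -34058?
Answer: 973659000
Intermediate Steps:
(u - 36497)*((60*34 + 74) - 15914) = (-34058 - 36497)*((60*34 + 74) - 15914) = -70555*((2040 + 74) - 15914) = -70555*(2114 - 15914) = -70555*(-13800) = 973659000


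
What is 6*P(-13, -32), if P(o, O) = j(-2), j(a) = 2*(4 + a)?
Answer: 24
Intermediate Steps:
j(a) = 8 + 2*a
P(o, O) = 4 (P(o, O) = 8 + 2*(-2) = 8 - 4 = 4)
6*P(-13, -32) = 6*4 = 24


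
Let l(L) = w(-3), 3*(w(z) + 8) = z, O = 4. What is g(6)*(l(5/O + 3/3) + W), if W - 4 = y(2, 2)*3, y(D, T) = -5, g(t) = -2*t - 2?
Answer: 280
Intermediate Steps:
g(t) = -2 - 2*t
w(z) = -8 + z/3
l(L) = -9 (l(L) = -8 + (1/3)*(-3) = -8 - 1 = -9)
W = -11 (W = 4 - 5*3 = 4 - 15 = -11)
g(6)*(l(5/O + 3/3) + W) = (-2 - 2*6)*(-9 - 11) = (-2 - 12)*(-20) = -14*(-20) = 280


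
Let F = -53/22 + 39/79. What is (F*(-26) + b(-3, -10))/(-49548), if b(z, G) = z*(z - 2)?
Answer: -14078/10764303 ≈ -0.0013078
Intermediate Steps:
b(z, G) = z*(-2 + z)
F = -3329/1738 (F = -53*1/22 + 39*(1/79) = -53/22 + 39/79 = -3329/1738 ≈ -1.9154)
(F*(-26) + b(-3, -10))/(-49548) = (-3329/1738*(-26) - 3*(-2 - 3))/(-49548) = (43277/869 - 3*(-5))*(-1/49548) = (43277/869 + 15)*(-1/49548) = (56312/869)*(-1/49548) = -14078/10764303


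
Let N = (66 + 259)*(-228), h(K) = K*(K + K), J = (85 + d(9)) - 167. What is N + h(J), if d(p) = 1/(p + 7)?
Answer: -7766079/128 ≈ -60673.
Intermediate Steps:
d(p) = 1/(7 + p)
J = -1311/16 (J = (85 + 1/(7 + 9)) - 167 = (85 + 1/16) - 167 = 1361/16 - 167 = -1311/16 ≈ -81.938)
h(K) = 2*K² (h(K) = K*(2*K) = 2*K²)
N = -74100 (N = 325*(-228) = -74100)
N + h(J) = -74100 + 2*(-1311/16)² = -74100 + 2*(1718721/256) = -74100 + 1718721/128 = -7766079/128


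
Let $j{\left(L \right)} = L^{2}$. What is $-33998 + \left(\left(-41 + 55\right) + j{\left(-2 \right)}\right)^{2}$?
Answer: $-33674$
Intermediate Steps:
$-33998 + \left(\left(-41 + 55\right) + j{\left(-2 \right)}\right)^{2} = -33998 + \left(\left(-41 + 55\right) + \left(-2\right)^{2}\right)^{2} = -33998 + \left(14 + 4\right)^{2} = -33998 + 18^{2} = -33998 + 324 = -33674$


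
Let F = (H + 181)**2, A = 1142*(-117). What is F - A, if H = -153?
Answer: 134398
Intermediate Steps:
A = -133614
F = 784 (F = (-153 + 181)**2 = 28**2 = 784)
F - A = 784 - 1*(-133614) = 784 + 133614 = 134398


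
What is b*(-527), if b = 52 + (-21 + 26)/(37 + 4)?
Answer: -1126199/41 ≈ -27468.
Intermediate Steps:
b = 2137/41 (b = 52 + 5/41 = 2137/41 ≈ 52.122)
b*(-527) = (2137/41)*(-527) = -1126199/41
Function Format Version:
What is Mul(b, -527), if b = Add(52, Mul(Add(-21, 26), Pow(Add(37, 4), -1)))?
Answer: Rational(-1126199, 41) ≈ -27468.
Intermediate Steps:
b = Rational(2137, 41) (b = Add(52, Mul(5, Pow(41, -1))) = Add(52, Mul(5, Rational(1, 41))) = Add(52, Rational(5, 41)) = Rational(2137, 41) ≈ 52.122)
Mul(b, -527) = Mul(Rational(2137, 41), -527) = Rational(-1126199, 41)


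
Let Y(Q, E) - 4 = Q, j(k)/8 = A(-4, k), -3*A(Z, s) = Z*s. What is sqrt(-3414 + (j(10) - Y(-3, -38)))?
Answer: 5*I*sqrt(1191)/3 ≈ 57.518*I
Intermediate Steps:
A(Z, s) = -Z*s/3
j(k) = 32*k/3 (j(k) = 8*(-1/3*(-4)*k) = 8*(4*k/3) = 32*k/3)
Y(Q, E) = 4 + Q
sqrt(-3414 + (j(10) - Y(-3, -38))) = sqrt(-3414 + ((32/3)*10 - (4 - 3))) = sqrt(-3414 + (320/3 - 1*1)) = sqrt(-3414 + (320/3 - 1)) = sqrt(-3414 + 317/3) = sqrt(-9925/3) = 5*I*sqrt(1191)/3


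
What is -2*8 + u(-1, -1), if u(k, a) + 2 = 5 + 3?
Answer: -10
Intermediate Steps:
u(k, a) = 6 (u(k, a) = -2 + (5 + 3) = -2 + 8 = 6)
-2*8 + u(-1, -1) = -2*8 + 6 = -16 + 6 = -10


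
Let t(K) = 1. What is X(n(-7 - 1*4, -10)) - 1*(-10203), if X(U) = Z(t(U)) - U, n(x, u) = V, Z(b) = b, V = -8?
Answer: 10212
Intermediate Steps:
n(x, u) = -8
X(U) = 1 - U
X(n(-7 - 1*4, -10)) - 1*(-10203) = (1 - 1*(-8)) - 1*(-10203) = (1 + 8) + 10203 = 9 + 10203 = 10212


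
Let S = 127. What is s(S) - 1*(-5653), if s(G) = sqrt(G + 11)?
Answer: 5653 + sqrt(138) ≈ 5664.8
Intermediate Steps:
s(G) = sqrt(11 + G)
s(S) - 1*(-5653) = sqrt(11 + 127) - 1*(-5653) = sqrt(138) + 5653 = 5653 + sqrt(138)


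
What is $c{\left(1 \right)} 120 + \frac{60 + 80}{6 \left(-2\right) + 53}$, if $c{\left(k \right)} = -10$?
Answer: $- \frac{49060}{41} \approx -1196.6$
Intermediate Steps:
$c{\left(1 \right)} 120 + \frac{60 + 80}{6 \left(-2\right) + 53} = \left(-10\right) 120 + \frac{60 + 80}{6 \left(-2\right) + 53} = -1200 + \frac{140}{-12 + 53} = -1200 + \frac{140}{41} = - \frac{49060}{41}$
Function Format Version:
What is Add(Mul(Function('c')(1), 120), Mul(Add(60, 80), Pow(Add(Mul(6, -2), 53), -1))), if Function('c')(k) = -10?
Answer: Rational(-49060, 41) ≈ -1196.6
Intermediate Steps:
Add(Mul(Function('c')(1), 120), Mul(Add(60, 80), Pow(Add(Mul(6, -2), 53), -1))) = Add(Mul(-10, 120), Mul(Add(60, 80), Pow(Add(Mul(6, -2), 53), -1))) = Add(-1200, Mul(140, Pow(Add(-12, 53), -1))) = Add(-1200, Mul(140, Pow(41, -1))) = Add(-1200, Mul(140, Rational(1, 41))) = Add(-1200, Rational(140, 41)) = Rational(-49060, 41)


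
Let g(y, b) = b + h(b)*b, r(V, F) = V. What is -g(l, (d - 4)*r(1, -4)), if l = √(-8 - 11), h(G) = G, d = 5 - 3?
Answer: -2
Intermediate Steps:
d = 2
l = I*√19 (l = √(-19) = I*√19 ≈ 4.3589*I)
g(y, b) = b + b² (g(y, b) = b + b*b = b + b²)
-g(l, (d - 4)*r(1, -4)) = -(2 - 4)*1*(1 + (2 - 4)*1) = -(-2*1)*(1 - 2*1) = -(-2)*(1 - 2) = -(-2)*(-1) = -1*2 = -2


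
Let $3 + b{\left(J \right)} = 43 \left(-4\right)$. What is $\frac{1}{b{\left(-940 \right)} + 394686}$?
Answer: $\frac{1}{394511} \approx 2.5348 \cdot 10^{-6}$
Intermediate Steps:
$b{\left(J \right)} = -175$ ($b{\left(J \right)} = -3 + 43 \left(-4\right) = -3 - 172 = -175$)
$\frac{1}{b{\left(-940 \right)} + 394686} = \frac{1}{-175 + 394686} = \frac{1}{394511}$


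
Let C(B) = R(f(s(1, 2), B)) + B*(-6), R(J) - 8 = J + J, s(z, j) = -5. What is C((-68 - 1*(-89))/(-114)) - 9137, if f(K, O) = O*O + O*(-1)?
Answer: -6590025/722 ≈ -9127.5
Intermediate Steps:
f(K, O) = O² - O
R(J) = 8 + 2*J (R(J) = 8 + (J + J) = 8 + 2*J)
C(B) = 8 - 6*B + 2*B*(-1 + B) (C(B) = (8 + 2*(B*(-1 + B))) + B*(-6) = (8 + 2*B*(-1 + B)) - 6*B = 8 - 6*B + 2*B*(-1 + B))
C((-68 - 1*(-89))/(-114)) - 9137 = (8 - 8*(-68 - 1*(-89))/(-114) + 2*((-68 - 1*(-89))/(-114))²) - 9137 = (8 - 8*(-68 + 89)*(-1)/114 + 2*((-68 + 89)*(-1/114))²) - 9137 = (8 - 168*(-1)/114 + 2*(21*(-1/114))²) - 9137 = (8 - 8*(-7/38) + 2*(-7/38)²) - 9137 = (8 + 28/19 + 2*(49/1444)) - 9137 = (8 + 28/19 + 49/722) - 9137 = 6889/722 - 9137 = -6590025/722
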